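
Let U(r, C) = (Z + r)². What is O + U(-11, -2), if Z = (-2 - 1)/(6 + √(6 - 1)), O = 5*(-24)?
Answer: 13606/961 - 2154*√5/961 ≈ 9.1462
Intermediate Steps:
O = -120
Z = -3/(6 + √5) ≈ -0.36425
U(r, C) = (-18/31 + r + 3*√5/31)² (U(r, C) = ((-18/31 + 3*√5/31) + r)² = (-18/31 + r + 3*√5/31)²)
O + U(-11, -2) = -120 + (-18 + 3*√5 + 31*(-11))²/961 = -120 + (-18 + 3*√5 - 341)²/961 = -120 + (-359 + 3*√5)²/961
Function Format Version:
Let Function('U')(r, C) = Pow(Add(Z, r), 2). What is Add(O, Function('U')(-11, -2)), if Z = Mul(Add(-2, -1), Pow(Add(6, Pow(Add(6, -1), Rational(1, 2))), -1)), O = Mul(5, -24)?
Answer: Add(Rational(13606, 961), Mul(Rational(-2154, 961), Pow(5, Rational(1, 2)))) ≈ 9.1462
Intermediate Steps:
O = -120
Z = Mul(-3, Pow(Add(6, Pow(5, Rational(1, 2))), -1)) ≈ -0.36425
Function('U')(r, C) = Pow(Add(Rational(-18, 31), r, Mul(Rational(3, 31), Pow(5, Rational(1, 2)))), 2) (Function('U')(r, C) = Pow(Add(Add(Rational(-18, 31), Mul(Rational(3, 31), Pow(5, Rational(1, 2)))), r), 2) = Pow(Add(Rational(-18, 31), r, Mul(Rational(3, 31), Pow(5, Rational(1, 2)))), 2))
Add(O, Function('U')(-11, -2)) = Add(-120, Mul(Rational(1, 961), Pow(Add(-18, Mul(3, Pow(5, Rational(1, 2))), Mul(31, -11)), 2))) = Add(-120, Mul(Rational(1, 961), Pow(Add(-18, Mul(3, Pow(5, Rational(1, 2))), -341), 2))) = Add(-120, Mul(Rational(1, 961), Pow(Add(-359, Mul(3, Pow(5, Rational(1, 2)))), 2)))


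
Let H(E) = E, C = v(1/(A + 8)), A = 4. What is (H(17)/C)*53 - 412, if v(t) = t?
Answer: 10400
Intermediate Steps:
C = 1/12 (C = 1/(4 + 8) = 1/12 ≈ 0.083333)
(H(17)/C)*53 - 412 = (17/(1/12))*53 - 412 = (17*12)*53 - 412 = 204*53 - 412 = 10812 - 412 = 10400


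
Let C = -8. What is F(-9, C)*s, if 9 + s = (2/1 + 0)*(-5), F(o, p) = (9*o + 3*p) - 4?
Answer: 2071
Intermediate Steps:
F(o, p) = -4 + 3*p + 9*o (F(o, p) = (3*p + 9*o) - 4 = -4 + 3*p + 9*o)
s = -19 (s = -9 + (2/1 + 0)*(-5) = -9 + (2*1 + 0)*(-5) = -9 + (2 + 0)*(-5) = -9 + 2*(-5) = -9 - 10 = -19)
F(-9, C)*s = (-4 + 3*(-8) + 9*(-9))*(-19) = (-4 - 24 - 81)*(-19) = -109*(-19) = 2071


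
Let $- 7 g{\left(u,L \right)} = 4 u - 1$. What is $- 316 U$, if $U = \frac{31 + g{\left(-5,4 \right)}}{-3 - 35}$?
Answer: $\frac{5372}{19} \approx 282.74$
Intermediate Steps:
$g{\left(u,L \right)} = \frac{1}{7} - \frac{4 u}{7}$ ($g{\left(u,L \right)} = - \frac{4 u - 1}{7} = - \frac{-1 + 4 u}{7} = \frac{1}{7} - \frac{4 u}{7}$)
$U = - \frac{17}{19}$ ($U = \frac{31 + \left(\frac{1}{7} - - \frac{20}{7}\right)}{-3 - 35} = \frac{31 + \left(\frac{1}{7} + \frac{20}{7}\right)}{-38} = \left(31 + 3\right) \left(- \frac{1}{38}\right) = 34 \left(- \frac{1}{38}\right) = - \frac{17}{19} \approx -0.89474$)
$- 316 U = \left(-316\right) \left(- \frac{17}{19}\right) = \frac{5372}{19}$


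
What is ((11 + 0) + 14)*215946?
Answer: 5398650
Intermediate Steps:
((11 + 0) + 14)*215946 = (11 + 14)*215946 = 25*215946 = 5398650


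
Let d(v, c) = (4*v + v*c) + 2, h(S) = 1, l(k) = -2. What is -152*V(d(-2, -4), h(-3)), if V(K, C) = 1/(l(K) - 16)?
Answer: 76/9 ≈ 8.4444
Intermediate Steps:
d(v, c) = 2 + 4*v + c*v (d(v, c) = (4*v + c*v) + 2 = 2 + 4*v + c*v)
V(K, C) = -1/18 (V(K, C) = 1/(-2 - 16) = 1/(-18) = -1/18)
-152*V(d(-2, -4), h(-3)) = -152*(-1/18) = 76/9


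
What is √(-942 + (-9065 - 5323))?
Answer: I*√15330 ≈ 123.81*I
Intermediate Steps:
√(-942 + (-9065 - 5323)) = √(-942 - 14388) = √(-15330) = I*√15330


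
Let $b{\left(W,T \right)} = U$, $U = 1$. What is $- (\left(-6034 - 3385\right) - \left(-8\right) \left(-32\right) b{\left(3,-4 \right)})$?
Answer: $9675$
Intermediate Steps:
$b{\left(W,T \right)} = 1$
$- (\left(-6034 - 3385\right) - \left(-8\right) \left(-32\right) b{\left(3,-4 \right)}) = - (\left(-6034 - 3385\right) - \left(-8\right) \left(-32\right) 1) = - (-9419 - 256 \cdot 1) = - (-9419 - 256) = \left(-1\right) \left(-9675\right) = 9675$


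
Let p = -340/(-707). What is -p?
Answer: -340/707 ≈ -0.48091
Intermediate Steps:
p = 340/707 (p = -340*(-1/707) = 340/707 ≈ 0.48091)
-p = -1*340/707 = -340/707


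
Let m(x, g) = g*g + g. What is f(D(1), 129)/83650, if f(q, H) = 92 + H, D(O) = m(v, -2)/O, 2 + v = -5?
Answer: 221/83650 ≈ 0.0026420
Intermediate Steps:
v = -7 (v = -2 - 5 = -7)
m(x, g) = g + g² (m(x, g) = g² + g = g + g²)
D(O) = 2/O (D(O) = (-2*(1 - 2))/O = (-2*(-1))/O = 2/O)
f(D(1), 129)/83650 = (92 + 129)/83650 = 221*(1/83650) = 221/83650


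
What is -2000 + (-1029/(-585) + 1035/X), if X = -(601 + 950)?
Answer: -201519944/100815 ≈ -1998.9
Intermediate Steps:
X = -1551 (X = -1*1551 = -1551)
-2000 + (-1029/(-585) + 1035/X) = -2000 + (-1029/(-585) + 1035/(-1551)) = -2000 + (-1029*(-1/585) + 1035*(-1/1551)) = -2000 + (343/195 - 345/517) = -2000 + 110056/100815 = -201519944/100815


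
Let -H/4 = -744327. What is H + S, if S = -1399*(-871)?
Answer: 4195837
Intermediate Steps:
H = 2977308 (H = -4*(-744327) = 2977308)
S = 1218529
H + S = 2977308 + 1218529 = 4195837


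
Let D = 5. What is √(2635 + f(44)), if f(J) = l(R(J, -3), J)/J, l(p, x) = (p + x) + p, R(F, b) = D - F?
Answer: √1274966/22 ≈ 51.325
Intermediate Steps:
R(F, b) = 5 - F
l(p, x) = x + 2*p
f(J) = (10 - J)/J (f(J) = (J + 2*(5 - J))/J = (J + (10 - 2*J))/J = (10 - J)/J)
√(2635 + f(44)) = √(2635 + (10 - 1*44)/44) = √(2635 + (10 - 44)/44) = √(2635 + (1/44)*(-34)) = √(2635 - 17/22) = √(57953/22) = √1274966/22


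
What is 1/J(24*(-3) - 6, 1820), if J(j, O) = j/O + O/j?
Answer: -210/4909 ≈ -0.042779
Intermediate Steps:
J(j, O) = O/j + j/O
1/J(24*(-3) - 6, 1820) = 1/(1820/(24*(-3) - 6) + (24*(-3) - 6)/1820) = 1/(1820/(-72 - 6) + (-72 - 6)*(1/1820)) = 1/(1820/(-78) - 78*1/1820) = 1/(1820*(-1/78) - 3/70) = 1/(-70/3 - 3/70) = 1/(-4909/210) = -210/4909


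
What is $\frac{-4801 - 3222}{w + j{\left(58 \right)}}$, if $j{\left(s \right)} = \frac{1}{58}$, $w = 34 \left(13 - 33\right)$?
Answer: $\frac{465334}{39439} \approx 11.799$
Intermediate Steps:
$w = -680$ ($w = 34 \left(-20\right) = -680$)
$j{\left(s \right)} = \frac{1}{58}$
$\frac{-4801 - 3222}{w + j{\left(58 \right)}} = \frac{-4801 - 3222}{-680 + \frac{1}{58}} = - \frac{8023}{- \frac{39439}{58}} = \left(-8023\right) \left(- \frac{58}{39439}\right) = \frac{465334}{39439}$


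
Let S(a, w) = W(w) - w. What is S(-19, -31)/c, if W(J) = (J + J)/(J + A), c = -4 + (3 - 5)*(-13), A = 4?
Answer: 899/594 ≈ 1.5135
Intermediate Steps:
c = 22 (c = -4 - 2*(-13) = -4 + 26 = 22)
W(J) = 2*J/(4 + J) (W(J) = (J + J)/(J + 4) = (2*J)/(4 + J) = 2*J/(4 + J))
S(a, w) = -w + 2*w/(4 + w) (S(a, w) = 2*w/(4 + w) - w = -w + 2*w/(4 + w))
S(-19, -31)/c = -31*(-2 - 1*(-31))/(4 - 31)/22 = -31*(-2 + 31)/(-27)*(1/22) = -31*(-1/27)*29*(1/22) = (899/27)*(1/22) = 899/594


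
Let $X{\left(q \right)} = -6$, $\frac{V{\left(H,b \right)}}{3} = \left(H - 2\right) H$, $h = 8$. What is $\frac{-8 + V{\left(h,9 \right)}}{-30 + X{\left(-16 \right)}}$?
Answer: $- \frac{34}{9} \approx -3.7778$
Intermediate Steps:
$V{\left(H,b \right)} = 3 H \left(-2 + H\right)$ ($V{\left(H,b \right)} = 3 \left(H - 2\right) H = 3 \left(-2 + H\right) H = 3 H \left(-2 + H\right)$)
$\frac{-8 + V{\left(h,9 \right)}}{-30 + X{\left(-16 \right)}} = \frac{-8 + 3 \cdot 8 \left(-2 + 8\right)}{-30 - 6} = \frac{-8 + 3 \cdot 8 \cdot 6}{-36} = \left(-8 + 144\right) \left(- \frac{1}{36}\right) = 136 \left(- \frac{1}{36}\right) = - \frac{34}{9}$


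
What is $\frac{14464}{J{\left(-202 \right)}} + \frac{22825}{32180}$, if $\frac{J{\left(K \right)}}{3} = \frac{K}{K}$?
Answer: $\frac{93103999}{19308} \approx 4822.0$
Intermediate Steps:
$J{\left(K \right)} = 3$ ($J{\left(K \right)} = 3 \frac{K}{K} = 3 \cdot 1 = 3$)
$\frac{14464}{J{\left(-202 \right)}} + \frac{22825}{32180} = \frac{14464}{3} + \frac{22825}{32180} = 14464 \cdot \frac{1}{3} + 22825 \cdot \frac{1}{32180} = \frac{14464}{3} + \frac{4565}{6436} = \frac{93103999}{19308}$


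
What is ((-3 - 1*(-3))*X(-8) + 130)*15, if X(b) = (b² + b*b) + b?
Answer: 1950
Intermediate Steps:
X(b) = b + 2*b² (X(b) = (b² + b²) + b = 2*b² + b = b + 2*b²)
((-3 - 1*(-3))*X(-8) + 130)*15 = ((-3 - 1*(-3))*(-8*(1 + 2*(-8))) + 130)*15 = ((-3 + 3)*(-8*(1 - 16)) + 130)*15 = (0*(-8*(-15)) + 130)*15 = (0*120 + 130)*15 = (0 + 130)*15 = 130*15 = 1950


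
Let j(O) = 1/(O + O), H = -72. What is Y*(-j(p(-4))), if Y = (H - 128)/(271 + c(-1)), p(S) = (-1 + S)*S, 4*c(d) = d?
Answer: 20/1083 ≈ 0.018467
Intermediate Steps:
c(d) = d/4
p(S) = S*(-1 + S)
j(O) = 1/(2*O)
Y = -800/1083 (Y = (-72 - 128)/(271 + (¼)*(-1)) = -200/(271 - ¼) = -200/1083/4 = -200*4/1083 = -800/1083 ≈ -0.73869)
Y*(-j(p(-4))) = -(-800)*1/(2*((-4*(-1 - 4))))/1083 = -(-800)*1/(2*((-4*(-5))))/1083 = -(-800)*(½)/20/1083 = -(-800)*(½)*(1/20)/1083 = -(-800)/(1083*40) = -800/1083*(-1/40) = 20/1083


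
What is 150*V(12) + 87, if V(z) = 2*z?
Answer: 3687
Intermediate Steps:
150*V(12) + 87 = 150*(2*12) + 87 = 150*24 + 87 = 3600 + 87 = 3687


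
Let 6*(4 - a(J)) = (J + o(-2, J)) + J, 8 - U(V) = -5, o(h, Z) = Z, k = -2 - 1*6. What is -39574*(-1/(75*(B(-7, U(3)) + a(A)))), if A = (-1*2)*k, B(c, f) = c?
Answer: -39574/825 ≈ -47.969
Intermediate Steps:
k = -8 (k = -2 - 6 = -8)
U(V) = 13 (U(V) = 8 - 1*(-5) = 8 + 5 = 13)
A = 16 (A = -1*2*(-8) = -2*(-8) = 16)
a(J) = 4 - J/2 (a(J) = 4 - ((J + J) + J)/6 = 4 - (2*J + J)/6 = 4 - J/2)
-39574*(-1/(75*(B(-7, U(3)) + a(A)))) = -39574*(-1/(75*(-7 + (4 - ½*16)))) = -39574*(-1/(75*(-7 + (4 - 8)))) = -39574*(-1/(75*(-7 - 4))) = -39574/((-75*(-11))) = -39574/825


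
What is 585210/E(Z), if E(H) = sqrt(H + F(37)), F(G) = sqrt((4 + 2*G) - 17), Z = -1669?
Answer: -585210*I/sqrt(1669 - sqrt(61)) ≈ -14358.0*I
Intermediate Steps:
F(G) = sqrt(-13 + 2*G)
E(H) = sqrt(H + sqrt(61)) (E(H) = sqrt(H + sqrt(-13 + 2*37)) = sqrt(H + sqrt(-13 + 74)) = sqrt(H + sqrt(61)))
585210/E(Z) = 585210/(sqrt(-1669 + sqrt(61))) = 585210/sqrt(-1669 + sqrt(61))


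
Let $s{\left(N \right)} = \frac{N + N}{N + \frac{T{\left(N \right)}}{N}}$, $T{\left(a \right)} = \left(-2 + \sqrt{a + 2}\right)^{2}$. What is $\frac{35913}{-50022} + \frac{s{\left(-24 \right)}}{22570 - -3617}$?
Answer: $\frac{- 4164409179 i - 29855674 \sqrt{22}}{20792478 \left(2 \sqrt{22} + 279 i\right)} \approx -0.71786 + 2.6478 \cdot 10^{-6} i$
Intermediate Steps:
$T{\left(a \right)} = \left(-2 + \sqrt{2 + a}\right)^{2}$
$s{\left(N \right)} = \frac{2 N}{N + \frac{\left(-2 + \sqrt{2 + N}\right)^{2}}{N}}$ ($s{\left(N \right)} = \frac{N + N}{N + \frac{\left(-2 + \sqrt{2 + N}\right)^{2}}{N}} = \frac{2 N}{N + \frac{\left(-2 + \sqrt{2 + N}\right)^{2}}{N}}$)
$\frac{35913}{-50022} + \frac{s{\left(-24 \right)}}{22570 - -3617} = \frac{35913}{-50022} + \frac{2 \left(-24\right)^{2} \frac{1}{\left(-24\right)^{2} + \left(-2 + \sqrt{2 - 24}\right)^{2}}}{22570 - -3617} = 35913 \left(- \frac{1}{50022}\right) + \frac{2 \cdot 576 \frac{1}{576 + \left(-2 + \sqrt{-22}\right)^{2}}}{22570 + 3617} = - \frac{11971}{16674} + \frac{2 \cdot 576 \frac{1}{576 + \left(-2 + i \sqrt{22}\right)^{2}}}{26187} = - \frac{11971}{16674} + \frac{1152}{576 + \left(-2 + i \sqrt{22}\right)^{2}} \cdot \frac{1}{26187} = - \frac{11971}{16674} + \frac{384}{8729 \left(576 + \left(-2 + i \sqrt{22}\right)^{2}\right)}$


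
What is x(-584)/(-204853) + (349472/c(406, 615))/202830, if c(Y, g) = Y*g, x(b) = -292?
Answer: 3714955054004/2593675723490775 ≈ 0.0014323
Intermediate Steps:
x(-584)/(-204853) + (349472/c(406, 615))/202830 = -292/(-204853) + (349472/((406*615)))/202830 = -292*(-1/204853) + (349472/249690)*(1/202830) = 292/204853 + (349472*(1/249690))*(1/202830) = 292/204853 + (174736/124845)*(1/202830) = 292/204853 + 87368/12661155675 = 3714955054004/2593675723490775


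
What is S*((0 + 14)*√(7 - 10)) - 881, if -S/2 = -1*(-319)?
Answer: -881 - 8932*I*√3 ≈ -881.0 - 15471.0*I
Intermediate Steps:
S = -638 (S = -(-2)*(-319) = -2*319 = -638)
S*((0 + 14)*√(7 - 10)) - 881 = -638*(0 + 14)*√(7 - 10) - 881 = -8932*√(-3) - 881 = -8932*I*√3 - 881 = -881 - 8932*I*√3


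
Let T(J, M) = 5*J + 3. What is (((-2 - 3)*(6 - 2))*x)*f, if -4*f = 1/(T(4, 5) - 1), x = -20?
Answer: -50/11 ≈ -4.5455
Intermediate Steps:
T(J, M) = 3 + 5*J
f = -1/88 (f = -1/(4*((3 + 5*4) - 1)) = -1/(4*((3 + 20) - 1)) = -1/(4*(23 - 1)) = -1/4/22 = -1/4*1/22 = -1/88 ≈ -0.011364)
(((-2 - 3)*(6 - 2))*x)*f = (((-2 - 3)*(6 - 2))*(-20))*(-1/88) = (-5*4*(-20))*(-1/88) = -20*(-20)*(-1/88) = 400*(-1/88) = -50/11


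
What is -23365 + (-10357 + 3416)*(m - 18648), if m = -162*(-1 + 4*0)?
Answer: 128287961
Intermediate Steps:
m = 162 (m = -162*(-1 + 0) = -162*(-1) = 162)
-23365 + (-10357 + 3416)*(m - 18648) = -23365 + (-10357 + 3416)*(162 - 18648) = -23365 - 6941*(-18486) = -23365 + 128311326 = 128287961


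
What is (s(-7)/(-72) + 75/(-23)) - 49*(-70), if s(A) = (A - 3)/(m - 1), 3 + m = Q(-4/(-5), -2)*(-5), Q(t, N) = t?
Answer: 22698605/6624 ≈ 3426.7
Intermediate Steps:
m = -7 (m = -3 - 4/(-5)*(-5) = -3 - 4*(-⅕)*(-5) = -3 + (⅘)*(-5) = -3 - 4 = -7)
s(A) = 3/8 - A/8 (s(A) = (A - 3)/(-7 - 1) = (-3 + A)/(-8) = (-3 + A)*(-⅛) = 3/8 - A/8)
(s(-7)/(-72) + 75/(-23)) - 49*(-70) = ((3/8 - ⅛*(-7))/(-72) + 75/(-23)) - 49*(-70) = ((3/8 + 7/8)*(-1/72) + 75*(-1/23)) + 3430 = ((5/4)*(-1/72) - 75/23) + 3430 = (-5/288 - 75/23) + 3430 = -21715/6624 + 3430 = 22698605/6624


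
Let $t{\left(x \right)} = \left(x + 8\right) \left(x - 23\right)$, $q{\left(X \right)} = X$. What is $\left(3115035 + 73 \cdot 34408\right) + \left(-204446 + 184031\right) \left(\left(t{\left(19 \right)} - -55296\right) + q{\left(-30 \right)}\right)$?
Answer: $-1120423751$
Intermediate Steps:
$t{\left(x \right)} = \left(-23 + x\right) \left(8 + x\right)$ ($t{\left(x \right)} = \left(8 + x\right) \left(-23 + x\right) = \left(-23 + x\right) \left(8 + x\right)$)
$\left(3115035 + 73 \cdot 34408\right) + \left(-204446 + 184031\right) \left(\left(t{\left(19 \right)} - -55296\right) + q{\left(-30 \right)}\right) = \left(3115035 + 73 \cdot 34408\right) + \left(-204446 + 184031\right) \left(\left(\left(-184 + 19^{2} - 285\right) - -55296\right) - 30\right) = \left(3115035 + 2511784\right) - 20415 \left(\left(\left(-184 + 361 - 285\right) + 55296\right) - 30\right) = 5626819 - 20415 \left(\left(-108 + 55296\right) - 30\right) = 5626819 - 20415 \left(55188 - 30\right) = 5626819 - 1126050570 = -1120423751$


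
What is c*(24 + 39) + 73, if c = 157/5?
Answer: 10256/5 ≈ 2051.2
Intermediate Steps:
c = 157/5 (c = 157*(⅕) = 157/5 ≈ 31.400)
c*(24 + 39) + 73 = 157*(24 + 39)/5 + 73 = (157/5)*63 + 73 = 9891/5 + 73 = 10256/5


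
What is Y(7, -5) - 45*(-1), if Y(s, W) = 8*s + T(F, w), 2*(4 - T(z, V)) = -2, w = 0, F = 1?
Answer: 106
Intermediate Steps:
T(z, V) = 5 (T(z, V) = 4 - 1/2*(-2) = 4 + 1 = 5)
Y(s, W) = 5 + 8*s (Y(s, W) = 8*s + 5 = 5 + 8*s)
Y(7, -5) - 45*(-1) = (5 + 8*7) - 45*(-1) = (5 + 56) + 45 = 61 + 45 = 106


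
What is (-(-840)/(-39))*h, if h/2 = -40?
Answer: 22400/13 ≈ 1723.1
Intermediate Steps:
h = -80 (h = 2*(-40) = -80)
(-(-840)/(-39))*h = -(-840)/(-39)*(-80) = -(-840)*(-1)/39*(-80) = -24*35/39*(-80) = -280/13*(-80) = 22400/13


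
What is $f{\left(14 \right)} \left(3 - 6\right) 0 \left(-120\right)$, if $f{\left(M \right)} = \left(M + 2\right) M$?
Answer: $0$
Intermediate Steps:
$f{\left(M \right)} = M \left(2 + M\right)$ ($f{\left(M \right)} = \left(2 + M\right) M = M \left(2 + M\right)$)
$f{\left(14 \right)} \left(3 - 6\right) 0 \left(-120\right) = 14 \left(2 + 14\right) \left(3 - 6\right) 0 \left(-120\right) = 14 \cdot 16 \left(\left(-3\right) 0\right) \left(-120\right) = 224 \cdot 0 \left(-120\right) = 0 \left(-120\right) = 0$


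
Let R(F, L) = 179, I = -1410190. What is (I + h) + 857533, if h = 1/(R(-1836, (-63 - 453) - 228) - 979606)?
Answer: -541287187540/979427 ≈ -5.5266e+5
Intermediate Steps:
h = -1/979427 (h = 1/(179 - 979606) = 1/(-979427) = -1/979427 ≈ -1.0210e-6)
(I + h) + 857533 = (-1410190 - 1/979427) + 857533 = -1381178161131/979427 + 857533 = -541287187540/979427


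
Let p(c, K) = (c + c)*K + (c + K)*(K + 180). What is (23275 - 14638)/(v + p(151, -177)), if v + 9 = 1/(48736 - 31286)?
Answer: -150715650/934290449 ≈ -0.16132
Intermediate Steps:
v = -157049/17450 (v = -9 + 1/(48736 - 31286) = -9 + 1/17450 = -157049/17450 ≈ -8.9999)
p(c, K) = (180 + K)*(K + c) + 2*K*c (p(c, K) = (2*c)*K + (K + c)*(180 + K) = 2*K*c + (180 + K)*(K + c) = (180 + K)*(K + c) + 2*K*c)
(23275 - 14638)/(v + p(151, -177)) = (23275 - 14638)/(-157049/17450 + ((-177)² + 180*(-177) + 180*151 + 3*(-177)*151)) = 8637/(-157049/17450 + (31329 - 31860 + 27180 - 80181)) = 8637/(-157049/17450 - 53532) = 8637/(-934290449/17450) = 8637*(-17450/934290449) = -150715650/934290449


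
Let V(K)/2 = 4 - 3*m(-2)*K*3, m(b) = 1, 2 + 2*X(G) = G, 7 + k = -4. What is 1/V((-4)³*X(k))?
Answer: -1/7480 ≈ -0.00013369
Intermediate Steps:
k = -11 (k = -7 - 4 = -11)
X(G) = -1 + G/2
V(K) = 8 - 18*K (V(K) = 2*(4 - 3*1*K*3) = 2*(4 - 3*K*3) = 2*(4 - 9*K) = 8 - 18*K)
1/V((-4)³*X(k)) = 1/(8 - 18*(-4)³*(-1 + (½)*(-11))) = 1/(8 - (-1152)*(-1 - 11/2)) = 1/(8 - (-1152)*(-13)/2) = 1/(8 - 18*416) = 1/(8 - 7488) = 1/(-7480) = -1/7480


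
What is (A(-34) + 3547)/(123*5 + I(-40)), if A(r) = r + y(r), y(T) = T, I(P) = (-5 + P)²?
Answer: 3479/2640 ≈ 1.3178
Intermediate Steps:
A(r) = 2*r (A(r) = r + r = 2*r)
(A(-34) + 3547)/(123*5 + I(-40)) = (2*(-34) + 3547)/(123*5 + (-5 - 40)²) = (-68 + 3547)/(615 + (-45)²) = 3479/(615 + 2025) = 3479/2640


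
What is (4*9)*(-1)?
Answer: -36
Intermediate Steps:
(4*9)*(-1) = 36*(-1) = -36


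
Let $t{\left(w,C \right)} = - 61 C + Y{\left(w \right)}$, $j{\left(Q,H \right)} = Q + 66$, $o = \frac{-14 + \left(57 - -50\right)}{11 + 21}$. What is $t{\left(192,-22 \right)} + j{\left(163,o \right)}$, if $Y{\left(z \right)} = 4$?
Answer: $1575$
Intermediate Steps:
$o = \frac{93}{32}$ ($o = \frac{-14 + \left(57 + 50\right)}{32} = \left(-14 + 107\right) \frac{1}{32} = 93 \cdot \frac{1}{32} = \frac{93}{32} \approx 2.9063$)
$j{\left(Q,H \right)} = 66 + Q$
$t{\left(w,C \right)} = 4 - 61 C$ ($t{\left(w,C \right)} = - 61 C + 4 = 4 - 61 C$)
$t{\left(192,-22 \right)} + j{\left(163,o \right)} = \left(4 - -1342\right) + \left(66 + 163\right) = \left(4 + 1342\right) + 229 = 1346 + 229 = 1575$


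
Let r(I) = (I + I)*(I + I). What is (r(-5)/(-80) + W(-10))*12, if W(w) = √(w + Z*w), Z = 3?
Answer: -15 + 24*I*√10 ≈ -15.0 + 75.895*I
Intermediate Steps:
r(I) = 4*I² (r(I) = (2*I)*(2*I) = 4*I²)
W(w) = 2*√w (W(w) = √(w + 3*w) = √(4*w) = 2*√w)
(r(-5)/(-80) + W(-10))*12 = ((4*(-5)²)/(-80) + 2*√(-10))*12 = ((4*25)*(-1/80) + 2*(I*√10))*12 = (100*(-1/80) + 2*I*√10)*12 = (-5/4 + 2*I*√10)*12 = -15 + 24*I*√10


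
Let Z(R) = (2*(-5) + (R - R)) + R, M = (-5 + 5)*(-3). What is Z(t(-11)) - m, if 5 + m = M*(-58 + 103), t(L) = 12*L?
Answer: -137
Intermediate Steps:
M = 0 (M = 0*(-3) = 0)
m = -5 (m = -5 + 0*(-58 + 103) = -5 + 0*45 = -5 + 0 = -5)
Z(R) = -10 + R (Z(R) = (-10 + 0) + R = -10 + R)
Z(t(-11)) - m = (-10 + 12*(-11)) - 1*(-5) = (-10 - 132) + 5 = -142 + 5 = -137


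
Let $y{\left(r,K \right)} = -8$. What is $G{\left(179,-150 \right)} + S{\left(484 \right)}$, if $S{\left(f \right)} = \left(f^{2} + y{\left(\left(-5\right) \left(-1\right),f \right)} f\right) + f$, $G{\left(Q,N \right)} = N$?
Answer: $230718$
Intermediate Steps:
$S{\left(f \right)} = f^{2} - 7 f$ ($S{\left(f \right)} = \left(f^{2} - 8 f\right) + f = f^{2} - 7 f$)
$G{\left(179,-150 \right)} + S{\left(484 \right)} = -150 + 484 \left(-7 + 484\right) = -150 + 484 \cdot 477 = -150 + 230868 = 230718$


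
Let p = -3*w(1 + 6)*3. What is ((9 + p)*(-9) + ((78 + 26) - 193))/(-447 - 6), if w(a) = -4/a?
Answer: 1514/3171 ≈ 0.47745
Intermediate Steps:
p = 36/7 (p = -(-12)/(1 + 6)*3 = -(-12)/7*3 = -3*(-4/7)*3 = (12/7)*3 = 36/7 ≈ 5.1429)
((9 + p)*(-9) + ((78 + 26) - 193))/(-447 - 6) = ((9 + 36/7)*(-9) + ((78 + 26) - 193))/(-447 - 6) = ((99/7)*(-9) + (104 - 193))/(-453) = (-891/7 - 89)*(-1/453) = -1514/7*(-1/453) = 1514/3171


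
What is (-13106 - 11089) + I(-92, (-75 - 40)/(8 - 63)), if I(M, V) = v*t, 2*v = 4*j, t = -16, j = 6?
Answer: -24387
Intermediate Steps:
v = 12 (v = (4*6)/2 = (1/2)*24 = 12)
I(M, V) = -192 (I(M, V) = 12*(-16) = -192)
(-13106 - 11089) + I(-92, (-75 - 40)/(8 - 63)) = (-13106 - 11089) - 192 = -24195 - 192 = -24387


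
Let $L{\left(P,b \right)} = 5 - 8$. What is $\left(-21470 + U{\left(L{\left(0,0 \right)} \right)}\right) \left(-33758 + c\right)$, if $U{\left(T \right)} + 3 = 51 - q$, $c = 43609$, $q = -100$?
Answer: $-210043022$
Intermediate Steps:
$L{\left(P,b \right)} = -3$ ($L{\left(P,b \right)} = 5 - 8 = -3$)
$U{\left(T \right)} = 148$ ($U{\left(T \right)} = -3 + \left(51 - -100\right) = -3 + \left(51 + 100\right) = -3 + 151 = 148$)
$\left(-21470 + U{\left(L{\left(0,0 \right)} \right)}\right) \left(-33758 + c\right) = \left(-21470 + 148\right) \left(-33758 + 43609\right) = \left(-21322\right) 9851 = -210043022$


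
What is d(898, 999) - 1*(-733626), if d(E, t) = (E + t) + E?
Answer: 736421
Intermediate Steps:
d(E, t) = t + 2*E
d(898, 999) - 1*(-733626) = (999 + 2*898) - 1*(-733626) = (999 + 1796) + 733626 = 2795 + 733626 = 736421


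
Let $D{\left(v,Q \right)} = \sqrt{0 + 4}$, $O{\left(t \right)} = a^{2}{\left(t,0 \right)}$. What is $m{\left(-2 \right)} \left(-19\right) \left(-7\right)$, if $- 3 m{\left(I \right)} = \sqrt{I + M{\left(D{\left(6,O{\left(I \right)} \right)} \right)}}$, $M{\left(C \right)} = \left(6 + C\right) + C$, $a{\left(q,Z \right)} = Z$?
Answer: $- \frac{266 \sqrt{2}}{3} \approx -125.39$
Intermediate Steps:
$O{\left(t \right)} = 0$ ($O{\left(t \right)} = 0^{2} = 0$)
$D{\left(v,Q \right)} = 2$ ($D{\left(v,Q \right)} = \sqrt{4} = 2$)
$M{\left(C \right)} = 6 + 2 C$
$m{\left(I \right)} = - \frac{\sqrt{10 + I}}{3}$ ($m{\left(I \right)} = - \frac{\sqrt{I + \left(6 + 2 \cdot 2\right)}}{3} = - \frac{\sqrt{I + \left(6 + 4\right)}}{3} = - \frac{\sqrt{I + 10}}{3} = - \frac{\sqrt{10 + I}}{3}$)
$m{\left(-2 \right)} \left(-19\right) \left(-7\right) = - \frac{\sqrt{10 - 2}}{3} \left(-19\right) \left(-7\right) = - \frac{\sqrt{8}}{3} \left(-19\right) \left(-7\right) = - \frac{2 \sqrt{2}}{3} \left(-19\right) \left(-7\right) = \frac{38 \sqrt{2}}{3} \left(-7\right) = - \frac{266 \sqrt{2}}{3}$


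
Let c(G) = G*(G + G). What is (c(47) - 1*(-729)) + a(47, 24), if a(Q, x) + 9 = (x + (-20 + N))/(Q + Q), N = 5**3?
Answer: 483101/94 ≈ 5139.4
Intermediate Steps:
N = 125
a(Q, x) = -9 + (105 + x)/(2*Q) (a(Q, x) = -9 + (x + (-20 + 125))/(Q + Q) = -9 + (x + 105)/((2*Q)) = -9 + (105 + x)*(1/(2*Q)) = -9 + (105 + x)/(2*Q))
c(G) = 2*G**2 (c(G) = G*(2*G) = 2*G**2)
(c(47) - 1*(-729)) + a(47, 24) = (2*47**2 - 1*(-729)) + (1/2)*(105 + 24 - 18*47)/47 = (2*2209 + 729) + (1/2)*(1/47)*(105 + 24 - 846) = (4418 + 729) + (1/2)*(1/47)*(-717) = 5147 - 717/94 = 483101/94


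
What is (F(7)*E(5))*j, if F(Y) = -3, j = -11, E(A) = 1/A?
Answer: 33/5 ≈ 6.6000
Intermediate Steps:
(F(7)*E(5))*j = -3/5*(-11) = 33/5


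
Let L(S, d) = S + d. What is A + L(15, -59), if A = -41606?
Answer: -41650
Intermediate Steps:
A + L(15, -59) = -41606 + (15 - 59) = -41606 - 44 = -41650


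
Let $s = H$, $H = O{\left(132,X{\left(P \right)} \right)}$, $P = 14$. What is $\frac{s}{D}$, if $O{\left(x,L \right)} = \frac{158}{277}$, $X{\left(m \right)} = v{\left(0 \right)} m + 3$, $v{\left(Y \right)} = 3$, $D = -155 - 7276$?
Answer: $- \frac{158}{2058387} \approx -7.6759 \cdot 10^{-5}$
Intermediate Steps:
$D = -7431$ ($D = -155 - 7276 = -7431$)
$X{\left(m \right)} = 3 + 3 m$ ($X{\left(m \right)} = 3 m + 3 = 3 + 3 m$)
$O{\left(x,L \right)} = \frac{158}{277}$ ($O{\left(x,L \right)} = 158 \cdot \frac{1}{277} = \frac{158}{277}$)
$H = \frac{158}{277} \approx 0.5704$
$s = \frac{158}{277} \approx 0.5704$
$\frac{s}{D} = \frac{158}{277 \left(-7431\right)} = \frac{158}{277} \left(- \frac{1}{7431}\right) = - \frac{158}{2058387}$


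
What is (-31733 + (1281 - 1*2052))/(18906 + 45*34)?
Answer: -8126/5109 ≈ -1.5905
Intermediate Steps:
(-31733 + (1281 - 1*2052))/(18906 + 45*34) = (-31733 + (1281 - 2052))/(18906 + 1530) = (-31733 - 771)/20436 = -32504*1/20436 = -8126/5109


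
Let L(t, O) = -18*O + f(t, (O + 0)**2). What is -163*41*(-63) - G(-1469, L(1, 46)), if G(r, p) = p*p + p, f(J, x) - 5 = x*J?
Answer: -1252113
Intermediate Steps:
f(J, x) = 5 + J*x (f(J, x) = 5 + x*J = 5 + J*x)
L(t, O) = 5 - 18*O + t*O**2 (L(t, O) = -18*O + (5 + t*(O + 0)**2) = -18*O + (5 + t*O**2) = 5 - 18*O + t*O**2)
G(r, p) = p + p**2 (G(r, p) = p**2 + p = p + p**2)
-163*41*(-63) - G(-1469, L(1, 46)) = -163*41*(-63) - (5 - 18*46 + 1*46**2)*(1 + (5 - 18*46 + 1*46**2)) = -6683*(-63) - (5 - 828 + 1*2116)*(1 + (5 - 828 + 1*2116)) = 421029 - (5 - 828 + 2116)*(1 + (5 - 828 + 2116)) = 421029 - 1293*(1 + 1293) = 421029 - 1293*1294 = 421029 - 1*1673142 = 421029 - 1673142 = -1252113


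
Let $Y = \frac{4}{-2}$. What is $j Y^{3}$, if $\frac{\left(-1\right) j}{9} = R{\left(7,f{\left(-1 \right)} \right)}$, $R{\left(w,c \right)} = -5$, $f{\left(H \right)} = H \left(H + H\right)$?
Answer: $-360$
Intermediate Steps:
$f{\left(H \right)} = 2 H^{2}$ ($f{\left(H \right)} = H 2 H = 2 H^{2}$)
$Y = -2$ ($Y = 4 \left(- \frac{1}{2}\right) = -2$)
$j = 45$ ($j = \left(-9\right) \left(-5\right) = 45$)
$j Y^{3} = 45 \left(-2\right)^{3} = 45 \left(-8\right) = -360$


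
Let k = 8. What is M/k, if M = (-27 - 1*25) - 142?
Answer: -97/4 ≈ -24.250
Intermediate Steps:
M = -194 (M = (-27 - 25) - 142 = -52 - 142 = -194)
M/k = -194/8 = -194*⅛ = -97/4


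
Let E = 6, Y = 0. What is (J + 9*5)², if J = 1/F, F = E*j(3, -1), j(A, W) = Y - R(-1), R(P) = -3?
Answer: 657721/324 ≈ 2030.0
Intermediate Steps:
j(A, W) = 3 (j(A, W) = 0 - 1*(-3) = 0 + 3 = 3)
F = 18 (F = 6*3 = 18)
J = 1/18 ≈ 0.055556
(J + 9*5)² = (1/18 + 9*5)² = (1/18 + 45)² = (811/18)² = 657721/324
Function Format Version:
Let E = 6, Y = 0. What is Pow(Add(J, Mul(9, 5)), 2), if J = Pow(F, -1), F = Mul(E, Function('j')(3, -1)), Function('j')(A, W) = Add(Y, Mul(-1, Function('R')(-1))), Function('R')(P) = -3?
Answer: Rational(657721, 324) ≈ 2030.0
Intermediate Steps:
Function('j')(A, W) = 3 (Function('j')(A, W) = Add(0, Mul(-1, -3)) = Add(0, 3) = 3)
F = 18 (F = Mul(6, 3) = 18)
J = Rational(1, 18) (J = Pow(18, -1) = Rational(1, 18) ≈ 0.055556)
Pow(Add(J, Mul(9, 5)), 2) = Pow(Add(Rational(1, 18), Mul(9, 5)), 2) = Pow(Add(Rational(1, 18), 45), 2) = Pow(Rational(811, 18), 2) = Rational(657721, 324)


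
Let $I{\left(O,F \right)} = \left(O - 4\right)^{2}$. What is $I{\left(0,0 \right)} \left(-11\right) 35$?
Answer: $-6160$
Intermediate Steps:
$I{\left(O,F \right)} = \left(-4 + O\right)^{2}$
$I{\left(0,0 \right)} \left(-11\right) 35 = \left(-4 + 0\right)^{2} \left(-11\right) 35 = \left(-4\right)^{2} \left(-11\right) 35 = 16 \left(-11\right) 35 = \left(-176\right) 35 = -6160$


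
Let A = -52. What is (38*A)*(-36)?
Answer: 71136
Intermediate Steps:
(38*A)*(-36) = (38*(-52))*(-36) = -1976*(-36) = 71136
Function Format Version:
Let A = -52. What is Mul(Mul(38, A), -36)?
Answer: 71136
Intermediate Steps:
Mul(Mul(38, A), -36) = Mul(Mul(38, -52), -36) = Mul(-1976, -36) = 71136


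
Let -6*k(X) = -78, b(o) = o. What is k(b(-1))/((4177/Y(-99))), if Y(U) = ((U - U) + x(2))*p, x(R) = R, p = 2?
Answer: 52/4177 ≈ 0.012449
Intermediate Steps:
k(X) = 13 (k(X) = -1/6*(-78) = 13)
Y(U) = 4 (Y(U) = ((U - U) + 2)*2 = (0 + 2)*2 = 2*2 = 4)
k(b(-1))/((4177/Y(-99))) = 13/((4177/4)) = 13/((4177*(1/4))) = 13/(4177/4) = 13*(4/4177) = 52/4177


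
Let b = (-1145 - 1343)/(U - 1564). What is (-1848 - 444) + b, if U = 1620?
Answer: -16355/7 ≈ -2336.4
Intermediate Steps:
b = -311/7 (b = (-1145 - 1343)/(1620 - 1564) = -2488/56 = -2488*1/56 = -311/7 ≈ -44.429)
(-1848 - 444) + b = (-1848 - 444) - 311/7 = -2292 - 311/7 = -16355/7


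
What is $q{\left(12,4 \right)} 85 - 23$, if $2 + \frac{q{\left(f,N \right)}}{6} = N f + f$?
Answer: $29557$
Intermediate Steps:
$q{\left(f,N \right)} = -12 + 6 f + 6 N f$ ($q{\left(f,N \right)} = -12 + 6 \left(N f + f\right) = -12 + 6 \left(f + N f\right) = -12 + \left(6 f + 6 N f\right) = -12 + 6 f + 6 N f$)
$q{\left(12,4 \right)} 85 - 23 = \left(-12 + 6 \cdot 12 + 6 \cdot 4 \cdot 12\right) 85 - 23 = \left(-12 + 72 + 288\right) 85 - 23 = 348 \cdot 85 - 23 = 29580 - 23 = 29557$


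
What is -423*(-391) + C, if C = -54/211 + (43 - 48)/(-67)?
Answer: 2338158278/14137 ≈ 1.6539e+5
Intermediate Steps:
C = -2563/14137 (C = -54*1/211 - 5*(-1/67) = -54/211 + 5/67 = -2563/14137 ≈ -0.18130)
-423*(-391) + C = -423*(-391) - 2563/14137 = 165393 - 2563/14137 = 2338158278/14137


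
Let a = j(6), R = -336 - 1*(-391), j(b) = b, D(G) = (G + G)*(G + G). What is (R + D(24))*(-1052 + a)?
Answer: -2467514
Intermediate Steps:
D(G) = 4*G² (D(G) = (2*G)*(2*G) = 4*G²)
R = 55 (R = -336 + 391 = 55)
a = 6
(R + D(24))*(-1052 + a) = (55 + 4*24²)*(-1052 + 6) = (55 + 4*576)*(-1046) = (55 + 2304)*(-1046) = 2359*(-1046) = -2467514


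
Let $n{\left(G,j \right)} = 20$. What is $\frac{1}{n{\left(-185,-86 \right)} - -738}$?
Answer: $\frac{1}{758} \approx 0.0013193$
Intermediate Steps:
$\frac{1}{n{\left(-185,-86 \right)} - -738} = \frac{1}{20 - -738} = \frac{1}{20 + 738} = \frac{1}{758}$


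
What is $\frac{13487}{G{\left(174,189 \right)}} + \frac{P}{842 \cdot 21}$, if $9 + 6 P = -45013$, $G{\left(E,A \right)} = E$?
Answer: $\frac{59292874}{769167} \approx 77.087$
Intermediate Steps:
$P = - \frac{22511}{3}$ ($P = - \frac{3}{2} + \frac{1}{6} \left(-45013\right) = - \frac{3}{2} - \frac{45013}{6} = - \frac{22511}{3} \approx -7503.7$)
$\frac{13487}{G{\left(174,189 \right)}} + \frac{P}{842 \cdot 21} = \frac{13487}{174} - \frac{22511}{3 \cdot 842 \cdot 21} = 13487 \cdot \frac{1}{174} - \frac{22511}{3 \cdot 17682} = \frac{13487}{174} - \frac{22511}{53046} = \frac{59292874}{769167}$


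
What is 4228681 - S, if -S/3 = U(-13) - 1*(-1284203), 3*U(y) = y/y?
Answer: 8081291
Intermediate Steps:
U(y) = ⅓ (U(y) = (y/y)/3 = (⅓)*1 = ⅓)
S = -3852610 (S = -3*(⅓ - 1*(-1284203)) = -3*(⅓ + 1284203) = -3*3852610/3 = -3852610)
4228681 - S = 4228681 - 1*(-3852610) = 4228681 + 3852610 = 8081291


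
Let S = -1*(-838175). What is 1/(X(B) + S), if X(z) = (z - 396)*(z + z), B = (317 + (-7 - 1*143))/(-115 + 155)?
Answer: 800/667922609 ≈ 1.1977e-6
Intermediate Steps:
B = 167/40 (B = (317 + (-7 - 143))/40 = (317 - 150)*(1/40) = 167*(1/40) = 167/40 ≈ 4.1750)
X(z) = 2*z*(-396 + z) (X(z) = (-396 + z)*(2*z) = 2*z*(-396 + z))
S = 838175
1/(X(B) + S) = 1/(2*(167/40)*(-396 + 167/40) + 838175) = 1/(2*(167/40)*(-15673/40) + 838175) = 1/(-2617391/800 + 838175) = 1/(667922609/800) = 800/667922609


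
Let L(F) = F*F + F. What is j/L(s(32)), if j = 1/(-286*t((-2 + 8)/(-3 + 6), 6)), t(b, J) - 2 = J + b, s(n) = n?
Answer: -1/3020160 ≈ -3.3111e-7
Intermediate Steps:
L(F) = F + F**2 (L(F) = F**2 + F = F + F**2)
t(b, J) = 2 + J + b (t(b, J) = 2 + (J + b) = 2 + J + b)
j = -1/2860 (j = 1/(-286*(2 + 6 + (-2 + 8)/(-3 + 6))) = 1/(-286*(2 + 6 + 6/3)) = 1/(-286*(2 + 6 + 6*(1/3))) = 1/(-286*(2 + 6 + 2)) = 1/(-286*10) = 1/(-2860) = -1/2860 ≈ -0.00034965)
j/L(s(32)) = -1/(32*(1 + 32))/2860 = -1/(2860*(32*33)) = -1/2860/1056 = -1/2860*1/1056 = -1/3020160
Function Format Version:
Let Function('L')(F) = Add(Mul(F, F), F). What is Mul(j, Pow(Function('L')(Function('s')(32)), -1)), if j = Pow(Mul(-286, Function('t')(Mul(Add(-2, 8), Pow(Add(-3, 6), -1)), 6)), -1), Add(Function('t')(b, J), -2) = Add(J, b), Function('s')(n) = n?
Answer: Rational(-1, 3020160) ≈ -3.3111e-7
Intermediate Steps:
Function('L')(F) = Add(F, Pow(F, 2)) (Function('L')(F) = Add(Pow(F, 2), F) = Add(F, Pow(F, 2)))
Function('t')(b, J) = Add(2, J, b) (Function('t')(b, J) = Add(2, Add(J, b)) = Add(2, J, b))
j = Rational(-1, 2860) (j = Pow(Mul(-286, Add(2, 6, Mul(Add(-2, 8), Pow(Add(-3, 6), -1)))), -1) = Pow(Mul(-286, Add(2, 6, Mul(6, Pow(3, -1)))), -1) = Pow(Mul(-286, Add(2, 6, Mul(6, Rational(1, 3)))), -1) = Pow(Mul(-286, Add(2, 6, 2)), -1) = Pow(Mul(-286, 10), -1) = Pow(-2860, -1) = Rational(-1, 2860) ≈ -0.00034965)
Mul(j, Pow(Function('L')(Function('s')(32)), -1)) = Mul(Rational(-1, 2860), Pow(Mul(32, Add(1, 32)), -1)) = Mul(Rational(-1, 2860), Pow(Mul(32, 33), -1)) = Mul(Rational(-1, 2860), Pow(1056, -1)) = Mul(Rational(-1, 2860), Rational(1, 1056)) = Rational(-1, 3020160)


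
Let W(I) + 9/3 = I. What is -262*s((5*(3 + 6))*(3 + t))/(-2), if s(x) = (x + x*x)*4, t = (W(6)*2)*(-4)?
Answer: 467449920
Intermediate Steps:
W(I) = -3 + I
t = -24 (t = ((-3 + 6)*2)*(-4) = (3*2)*(-4) = 6*(-4) = -24)
s(x) = 4*x + 4*x² (s(x) = (x + x²)*4 = 4*x + 4*x²)
-262*s((5*(3 + 6))*(3 + t))/(-2) = -262*4*((5*(3 + 6))*(3 - 24))*(1 + (5*(3 + 6))*(3 - 24))/(-2) = -262*4*((5*9)*(-21))*(1 + (5*9)*(-21))*(-1)/2 = -262*4*(45*(-21))*(1 + 45*(-21))*(-1)/2 = -262*4*(-945)*(1 - 945)*(-1)/2 = -262*4*(-945)*(-944)*(-1)/2 = -934899840*(-1)/2 = -262*(-1784160) = 467449920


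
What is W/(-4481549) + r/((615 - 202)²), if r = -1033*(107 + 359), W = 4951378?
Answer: -3001870688604/764413331381 ≈ -3.9270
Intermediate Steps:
r = -481378 (r = -1033*466 = -481378)
W/(-4481549) + r/((615 - 202)²) = 4951378/(-4481549) - 481378/(615 - 202)² = 4951378*(-1/4481549) - 481378/(413²) = -4951378/4481549 - 481378/170569 = -3001870688604/764413331381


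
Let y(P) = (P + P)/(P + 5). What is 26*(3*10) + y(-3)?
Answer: 777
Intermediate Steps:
y(P) = 2*P/(5 + P) (y(P) = (2*P)/(5 + P) = 2*P/(5 + P))
26*(3*10) + y(-3) = 26*(3*10) + 2*(-3)/(5 - 3) = 26*30 + 2*(-3)/2 = 780 + 2*(-3)*(½) = 780 - 3 = 777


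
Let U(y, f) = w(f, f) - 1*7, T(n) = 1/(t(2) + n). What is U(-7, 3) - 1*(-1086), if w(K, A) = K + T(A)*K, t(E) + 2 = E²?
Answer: 5413/5 ≈ 1082.6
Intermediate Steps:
t(E) = -2 + E²
T(n) = 1/(2 + n) (T(n) = 1/((-2 + 2²) + n) = 1/((-2 + 4) + n) = 1/(2 + n))
w(K, A) = K + K/(2 + A)
U(y, f) = -7 + f*(3 + f)/(2 + f) (U(y, f) = f*(3 + f)/(2 + f) - 1*7 = f*(3 + f)/(2 + f) - 7 = -7 + f*(3 + f)/(2 + f))
U(-7, 3) - 1*(-1086) = (-14 + 3² - 4*3)/(2 + 3) - 1*(-1086) = (-14 + 9 - 12)/5 + 1086 = (⅕)*(-17) + 1086 = -17/5 + 1086 = 5413/5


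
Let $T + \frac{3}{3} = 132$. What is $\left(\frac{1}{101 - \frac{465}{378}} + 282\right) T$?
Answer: $\frac{464414388}{12571} \approx 36943.0$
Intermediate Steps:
$T = 131$ ($T = -1 + 132 = 131$)
$\left(\frac{1}{101 - \frac{465}{378}} + 282\right) T = \left(\frac{1}{101 - \frac{465}{378}} + 282\right) 131 = \left(\frac{1}{101 - \frac{155}{126}} + 282\right) 131 = \left(\frac{1}{\frac{12571}{126}} + 282\right) 131 = \left(\frac{126}{12571} + 282\right) 131 = \frac{3545148}{12571} \cdot 131 = \frac{464414388}{12571}$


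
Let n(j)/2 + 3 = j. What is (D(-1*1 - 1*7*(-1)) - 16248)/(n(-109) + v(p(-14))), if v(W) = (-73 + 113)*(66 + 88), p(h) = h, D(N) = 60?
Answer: -4047/1484 ≈ -2.7271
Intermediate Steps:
n(j) = -6 + 2*j
v(W) = 6160 (v(W) = 40*154 = 6160)
(D(-1*1 - 1*7*(-1)) - 16248)/(n(-109) + v(p(-14))) = (60 - 16248)/((-6 + 2*(-109)) + 6160) = -16188/((-6 - 218) + 6160) = -16188/(-224 + 6160) = -16188/5936 = -16188*1/5936 = -4047/1484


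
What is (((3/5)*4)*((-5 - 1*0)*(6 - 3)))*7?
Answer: -252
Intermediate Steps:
(((3/5)*4)*((-5 - 1*0)*(6 - 3)))*7 = (((3*(1/5))*4)*((-5 + 0)*3))*7 = (((3/5)*4)*(-5*3))*7 = ((12/5)*(-15))*7 = -36*7 = -252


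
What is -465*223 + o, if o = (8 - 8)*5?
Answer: -103695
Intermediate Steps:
o = 0 (o = 0*5 = 0)
-465*223 + o = -465*223 + 0 = -103695 + 0 = -103695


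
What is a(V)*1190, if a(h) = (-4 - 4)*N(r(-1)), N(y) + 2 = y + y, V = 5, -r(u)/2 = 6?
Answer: 247520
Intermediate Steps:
r(u) = -12 (r(u) = -2*6 = -12)
N(y) = -2 + 2*y (N(y) = -2 + (y + y) = -2 + 2*y)
a(h) = 208 (a(h) = (-4 - 4)*(-2 + 2*(-12)) = -8*(-2 - 24) = -8*(-26) = 208)
a(V)*1190 = 208*1190 = 247520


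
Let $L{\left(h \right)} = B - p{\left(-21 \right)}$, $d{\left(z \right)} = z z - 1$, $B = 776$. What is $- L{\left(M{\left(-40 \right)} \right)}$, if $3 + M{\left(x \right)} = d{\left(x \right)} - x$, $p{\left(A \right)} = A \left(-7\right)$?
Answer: $-629$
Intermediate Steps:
$d{\left(z \right)} = -1 + z^{2}$ ($d{\left(z \right)} = z^{2} - 1 = -1 + z^{2}$)
$p{\left(A \right)} = - 7 A$
$M{\left(x \right)} = -4 + x^{2} - x$ ($M{\left(x \right)} = -3 - \left(1 + x - x^{2}\right) = -4 + x^{2} - x$)
$L{\left(h \right)} = 629$ ($L{\left(h \right)} = 776 - \left(-7\right) \left(-21\right) = 776 - 147 = 629$)
$- L{\left(M{\left(-40 \right)} \right)} = \left(-1\right) 629 = -629$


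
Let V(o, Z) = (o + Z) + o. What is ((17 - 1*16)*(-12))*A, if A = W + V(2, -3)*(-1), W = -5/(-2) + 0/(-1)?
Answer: -18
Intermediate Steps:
V(o, Z) = Z + 2*o (V(o, Z) = (Z + o) + o = Z + 2*o)
W = 5/2 (W = -5*(-½) + 0*(-1) = 5/2 + 0 = 5/2 ≈ 2.5000)
A = 3/2 (A = 5/2 + (-3 + 2*2)*(-1) = 5/2 + (-3 + 4)*(-1) = 5/2 + 1*(-1) = 5/2 - 1 = 3/2 ≈ 1.5000)
((17 - 1*16)*(-12))*A = ((17 - 1*16)*(-12))*(3/2) = ((17 - 16)*(-12))*(3/2) = (1*(-12))*(3/2) = -12*3/2 = -18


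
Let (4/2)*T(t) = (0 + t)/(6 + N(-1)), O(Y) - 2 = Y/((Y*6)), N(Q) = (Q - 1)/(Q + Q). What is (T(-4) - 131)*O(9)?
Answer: -11947/42 ≈ -284.45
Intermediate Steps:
N(Q) = (-1 + Q)/(2*Q) (N(Q) = (-1 + Q)/((2*Q)) = (-1 + Q)*(1/(2*Q)) = (-1 + Q)/(2*Q))
O(Y) = 13/6 (O(Y) = 2 + Y/((Y*6)) = 2 + Y/((6*Y)) = 2 + Y*(1/(6*Y)) = 2 + ⅙ = 13/6)
T(t) = t/14 (T(t) = ((0 + t)/(6 + (½)*(-1 - 1)/(-1)))/2 = (t/(6 + (½)*(-1)*(-2)))/2 = (t/(6 + 1))/2 = (t/7)/2 = t/14)
(T(-4) - 131)*O(9) = ((1/14)*(-4) - 131)*(13/6) = (-2/7 - 131)*(13/6) = -919/7*13/6 = -11947/42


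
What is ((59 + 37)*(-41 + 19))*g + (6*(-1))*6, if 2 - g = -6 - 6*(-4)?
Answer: 33756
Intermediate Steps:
g = -16 (g = 2 - (-6 - 6*(-4)) = 2 - (-6 + 24) = 2 - 1*18 = 2 - 18 = -16)
((59 + 37)*(-41 + 19))*g + (6*(-1))*6 = ((59 + 37)*(-41 + 19))*(-16) + (6*(-1))*6 = (96*(-22))*(-16) - 6*6 = -2112*(-16) - 36 = 33792 - 36 = 33756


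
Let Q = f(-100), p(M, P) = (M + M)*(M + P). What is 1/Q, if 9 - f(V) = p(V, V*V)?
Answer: 1/1980009 ≈ 5.0505e-7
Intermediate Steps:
p(M, P) = 2*M*(M + P) (p(M, P) = (2*M)*(M + P) = 2*M*(M + P))
f(V) = 9 - 2*V*(V + V**2) (f(V) = 9 - 2*V*(V + V*V) = 9 - 2*V*(V + V**2))
Q = 1980009 (Q = 9 - 2*(-100)**2*(1 - 100) = 9 - 2*10000*(-99) = 9 + 1980000 = 1980009)
1/Q = 1/1980009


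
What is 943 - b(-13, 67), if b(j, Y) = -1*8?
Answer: 951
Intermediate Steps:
b(j, Y) = -8
943 - b(-13, 67) = 943 - 1*(-8) = 943 + 8 = 951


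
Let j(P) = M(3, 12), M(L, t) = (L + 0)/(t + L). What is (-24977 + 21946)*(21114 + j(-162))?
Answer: -319985701/5 ≈ -6.3997e+7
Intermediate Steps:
M(L, t) = L/(L + t)
j(P) = ⅕ (j(P) = 3/(3 + 12) = 3/15 = 3*(1/15) = ⅕)
(-24977 + 21946)*(21114 + j(-162)) = (-24977 + 21946)*(21114 + ⅕) = -3031*105571/5 = -319985701/5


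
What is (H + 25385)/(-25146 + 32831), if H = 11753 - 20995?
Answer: 16143/7685 ≈ 2.1006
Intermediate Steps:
H = -9242
(H + 25385)/(-25146 + 32831) = (-9242 + 25385)/(-25146 + 32831) = 16143/7685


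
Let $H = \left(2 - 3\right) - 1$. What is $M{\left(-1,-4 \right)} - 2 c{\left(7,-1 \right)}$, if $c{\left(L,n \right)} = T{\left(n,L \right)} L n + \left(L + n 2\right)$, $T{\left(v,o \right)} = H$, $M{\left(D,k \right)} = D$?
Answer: $-39$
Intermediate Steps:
$H = -2$ ($H = -1 - 1 = -2$)
$T{\left(v,o \right)} = -2$
$c{\left(L,n \right)} = L + 2 n - 2 L n$ ($c{\left(L,n \right)} = - 2 L n + \left(L + n 2\right) = - 2 L n + \left(L + 2 n\right) = L + 2 n - 2 L n$)
$M{\left(-1,-4 \right)} - 2 c{\left(7,-1 \right)} = -1 - 2 \left(7 + 2 \left(-1\right) - 14 \left(-1\right)\right) = -1 - 2 \left(7 - 2 + 14\right) = -1 - 38 = -39$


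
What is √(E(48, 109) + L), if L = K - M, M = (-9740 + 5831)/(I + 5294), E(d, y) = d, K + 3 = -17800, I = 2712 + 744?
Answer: I*√2174932774/350 ≈ 133.25*I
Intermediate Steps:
I = 3456
K = -17803 (K = -3 - 17800 = -17803)
M = -3909/8750 (M = (-9740 + 5831)/(3456 + 5294) = -3909/8750 ≈ -0.44674)
L = -155772341/8750 (L = -17803 - 1*(-3909/8750) = -17803 + 3909/8750 = -155772341/8750 ≈ -17803.)
√(E(48, 109) + L) = √(48 - 155772341/8750) = √(-155352341/8750) = I*√2174932774/350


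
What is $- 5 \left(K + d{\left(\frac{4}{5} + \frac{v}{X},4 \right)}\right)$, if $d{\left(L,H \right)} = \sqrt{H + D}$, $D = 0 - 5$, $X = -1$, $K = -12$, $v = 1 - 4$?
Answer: $60 - 5 i \approx 60.0 - 5.0 i$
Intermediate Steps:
$v = -3$ ($v = 1 - 4 = -3$)
$D = -5$ ($D = 0 - 5 = -5$)
$d{\left(L,H \right)} = \sqrt{-5 + H}$ ($d{\left(L,H \right)} = \sqrt{H - 5} = \sqrt{-5 + H}$)
$- 5 \left(K + d{\left(\frac{4}{5} + \frac{v}{X},4 \right)}\right) = - 5 \left(-12 + \sqrt{-5 + 4}\right) = - 5 \left(-12 + \sqrt{-1}\right) = - 5 \left(-12 + i\right) = 60 - 5 i$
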